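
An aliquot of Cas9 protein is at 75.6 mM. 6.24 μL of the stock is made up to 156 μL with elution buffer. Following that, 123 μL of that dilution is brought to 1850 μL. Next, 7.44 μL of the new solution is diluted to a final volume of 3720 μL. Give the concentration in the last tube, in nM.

Overall dilution factor = 25 × 15.04 × 500 = 1.88 × 10⁵.
75.6 mM / 1.88 × 10⁵ = 4.02 × 10⁻⁴ mM = 402 nM.

402 nM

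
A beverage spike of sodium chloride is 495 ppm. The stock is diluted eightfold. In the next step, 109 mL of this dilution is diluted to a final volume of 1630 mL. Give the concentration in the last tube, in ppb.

Overall dilution factor = 8 × 14.95 = 120.
495 ppm / 120 = 4.14 ppm = 4140 ppb.

4140 ppb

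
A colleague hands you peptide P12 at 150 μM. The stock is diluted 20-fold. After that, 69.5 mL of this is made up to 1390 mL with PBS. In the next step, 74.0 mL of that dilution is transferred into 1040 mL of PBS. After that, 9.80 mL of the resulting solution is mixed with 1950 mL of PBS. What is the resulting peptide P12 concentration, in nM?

Overall dilution factor = 20 × 20 × 15.05 × 200.0 = 1.20 × 10⁶.
150 μM / 1.20 × 10⁶ = 1.25 × 10⁻⁴ μM = 0.125 nM.

0.125 nM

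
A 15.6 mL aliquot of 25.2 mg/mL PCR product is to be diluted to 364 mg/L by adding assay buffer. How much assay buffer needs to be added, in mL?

364 mg/L = 0.364 mg/mL.
V₂ = C₁V₁/C₂ = 25.2 × 15.6 / 0.364 = 1080 mL.
Diluent to add = V₂ − V₁ = 1080 − 15.6 = 1060 mL.

1060 mL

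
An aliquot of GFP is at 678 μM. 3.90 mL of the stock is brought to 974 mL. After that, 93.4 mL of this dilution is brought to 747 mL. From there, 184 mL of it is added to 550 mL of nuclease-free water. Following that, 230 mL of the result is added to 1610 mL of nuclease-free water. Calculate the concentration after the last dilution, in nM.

10.6 nM

Overall dilution factor = 249.7 × 7.998 × 3.989 × 8 = 6.37 × 10⁴.
678 μM / 6.37 × 10⁴ = 0.0106 μM = 10.6 nM.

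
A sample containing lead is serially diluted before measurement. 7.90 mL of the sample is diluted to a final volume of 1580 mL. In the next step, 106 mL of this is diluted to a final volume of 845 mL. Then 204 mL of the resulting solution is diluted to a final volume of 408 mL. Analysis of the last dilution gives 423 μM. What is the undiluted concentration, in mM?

Overall dilution factor = 200 × 7.972 × 2 = 3189.
Original = 423 μM × 3189 = 1.35 × 10⁶ μM = 1350 mM.

1350 mM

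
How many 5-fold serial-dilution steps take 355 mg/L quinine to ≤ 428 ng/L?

9

Need 5ⁿ ≥ 8.29 × 10⁵, so n ≥ log(8.29 × 10⁵)/log(5) = 8.47.
Minimum whole steps: n = 9.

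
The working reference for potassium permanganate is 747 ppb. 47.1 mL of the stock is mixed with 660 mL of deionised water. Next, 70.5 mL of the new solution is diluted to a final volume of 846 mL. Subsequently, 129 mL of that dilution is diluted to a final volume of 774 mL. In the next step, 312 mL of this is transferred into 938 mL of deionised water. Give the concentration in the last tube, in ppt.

172 ppt

Overall dilution factor = 15.01 × 12 × 6 × 4.006 = 4331.
747 ppb / 4331 = 0.172 ppb = 172 ppt.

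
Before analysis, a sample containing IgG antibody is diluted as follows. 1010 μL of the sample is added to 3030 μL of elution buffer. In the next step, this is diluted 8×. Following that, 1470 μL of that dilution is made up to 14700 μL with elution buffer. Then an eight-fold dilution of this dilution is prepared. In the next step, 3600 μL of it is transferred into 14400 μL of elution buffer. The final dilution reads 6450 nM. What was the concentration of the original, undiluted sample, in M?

Overall dilution factor = 4 × 8 × 10 × 8 × 5 = 1.28 × 10⁴.
Original = 6450 nM × 1.28 × 10⁴ = 8.26 × 10⁷ nM = 0.0826 M.

0.0826 M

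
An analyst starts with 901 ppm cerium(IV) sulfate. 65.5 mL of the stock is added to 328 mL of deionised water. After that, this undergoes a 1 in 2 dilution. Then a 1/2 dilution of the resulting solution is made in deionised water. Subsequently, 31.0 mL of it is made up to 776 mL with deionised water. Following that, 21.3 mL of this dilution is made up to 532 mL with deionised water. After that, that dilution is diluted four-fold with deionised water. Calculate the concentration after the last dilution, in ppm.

0.0150 ppm

Overall dilution factor = 6.008 × 2 × 2 × 25.03 × 24.98 × 4 = 6.01 × 10⁴.
901 ppm / 6.01 × 10⁴ = 0.0150 ppm.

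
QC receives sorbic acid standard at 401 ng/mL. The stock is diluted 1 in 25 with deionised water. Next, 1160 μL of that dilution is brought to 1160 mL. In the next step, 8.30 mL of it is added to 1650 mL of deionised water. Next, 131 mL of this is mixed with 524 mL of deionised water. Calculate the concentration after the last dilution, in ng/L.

0.0161 ng/L

Overall dilution factor = 25 × 1000 × 199.8 × 5 = 2.50 × 10⁷.
401 ng/mL / 2.50 × 10⁷ = 1.61 × 10⁻⁵ ng/mL = 0.0161 ng/L.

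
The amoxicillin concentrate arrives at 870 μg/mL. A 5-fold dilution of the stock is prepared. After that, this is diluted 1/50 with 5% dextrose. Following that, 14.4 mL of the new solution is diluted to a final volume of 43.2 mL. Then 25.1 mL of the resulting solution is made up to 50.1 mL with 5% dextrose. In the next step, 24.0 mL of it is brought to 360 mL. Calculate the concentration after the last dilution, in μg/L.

Overall dilution factor = 5 × 50 × 3 × 1.996 × 15 = 2.25 × 10⁴.
870 μg/mL / 2.25 × 10⁴ = 0.0387 μg/mL = 38.7 μg/L.

38.7 μg/L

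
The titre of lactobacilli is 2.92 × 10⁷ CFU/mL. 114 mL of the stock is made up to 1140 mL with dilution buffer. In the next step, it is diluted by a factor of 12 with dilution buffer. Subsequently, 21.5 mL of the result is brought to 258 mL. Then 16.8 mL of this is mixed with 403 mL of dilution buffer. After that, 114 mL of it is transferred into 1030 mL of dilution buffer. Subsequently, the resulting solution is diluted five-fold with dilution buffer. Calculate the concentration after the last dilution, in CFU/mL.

Overall dilution factor = 10 × 12 × 12 × 24.99 × 10.04 × 5 = 1.81 × 10⁶.
2.92 × 10⁷ CFU/mL / 1.81 × 10⁶ = 16.2 CFU/mL.

16.2 CFU/mL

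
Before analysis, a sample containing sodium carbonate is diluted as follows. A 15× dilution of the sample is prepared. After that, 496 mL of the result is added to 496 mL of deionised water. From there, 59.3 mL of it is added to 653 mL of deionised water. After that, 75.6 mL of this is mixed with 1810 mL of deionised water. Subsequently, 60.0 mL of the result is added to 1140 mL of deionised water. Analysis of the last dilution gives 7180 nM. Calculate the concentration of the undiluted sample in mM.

1290 mM

Overall dilution factor = 15 × 2 × 12.01 × 24.94 × 20 = 1.80 × 10⁵.
Original = 7180 nM × 1.80 × 10⁵ = 1.29 × 10⁹ nM = 1290 mM.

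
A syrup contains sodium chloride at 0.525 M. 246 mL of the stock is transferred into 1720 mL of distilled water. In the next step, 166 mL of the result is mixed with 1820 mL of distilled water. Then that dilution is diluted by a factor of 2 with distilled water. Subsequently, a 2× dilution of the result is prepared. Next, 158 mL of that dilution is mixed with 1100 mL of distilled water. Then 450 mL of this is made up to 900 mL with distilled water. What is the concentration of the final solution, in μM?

86.2 μM

Overall dilution factor = 7.992 × 11.96 × 2 × 2 × 7.962 × 2 = 6090.
0.525 M / 6090 = 8.62 × 10⁻⁵ M = 86.2 μM.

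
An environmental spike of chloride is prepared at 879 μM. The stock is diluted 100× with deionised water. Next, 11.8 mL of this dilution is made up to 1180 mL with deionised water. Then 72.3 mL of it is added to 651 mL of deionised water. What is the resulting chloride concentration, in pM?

8790 pM

Overall dilution factor = 100 × 100 × 10.00 = 1.00 × 10⁵.
879 μM / 1.00 × 10⁵ = 8.79 × 10⁻³ μM = 8790 pM.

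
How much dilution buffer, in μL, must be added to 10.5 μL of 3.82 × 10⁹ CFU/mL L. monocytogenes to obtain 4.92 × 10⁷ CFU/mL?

V₂ = C₁V₁/C₂ = 3.82 × 10⁹ × 10.5 / 4.92 × 10⁷ = 815 μL.
Diluent to add = V₂ − V₁ = 815 − 10.5 = 805 μL.

805 μL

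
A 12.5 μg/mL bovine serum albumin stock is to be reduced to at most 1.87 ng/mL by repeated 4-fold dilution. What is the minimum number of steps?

7

Need 4ⁿ ≥ 6684, so n ≥ log(6684)/log(4) = 6.35.
Minimum whole steps: n = 7.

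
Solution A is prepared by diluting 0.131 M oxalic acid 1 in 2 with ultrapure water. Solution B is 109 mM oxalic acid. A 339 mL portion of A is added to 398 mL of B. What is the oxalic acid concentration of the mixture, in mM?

89.0 mM

C_A = 0.131 M / 2 = 0.0655 M.
C_B = 109 mM = 0.109 M.
C_mix = (C_A·V_A + C_B·V_B)/(V_A + V_B) = (0.0655×339 + 0.109×398) / 737.0 = 0.0890 M = 89.0 mM.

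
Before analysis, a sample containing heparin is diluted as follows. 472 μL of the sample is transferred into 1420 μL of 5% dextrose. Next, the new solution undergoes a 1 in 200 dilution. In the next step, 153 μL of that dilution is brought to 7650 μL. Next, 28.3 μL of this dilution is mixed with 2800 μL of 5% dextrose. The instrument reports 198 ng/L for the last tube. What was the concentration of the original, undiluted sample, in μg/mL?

Overall dilution factor = 4.008 × 200 × 50 × 99.94 = 4.01 × 10⁶.
Original = 198 ng/L × 4.01 × 10⁶ = 7.93 × 10⁸ ng/L = 793 μg/mL.

793 μg/mL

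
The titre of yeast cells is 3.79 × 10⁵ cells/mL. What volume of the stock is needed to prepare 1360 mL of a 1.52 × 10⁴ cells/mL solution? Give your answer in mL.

54.5 mL

V₁ = C₂V₂/C₁ = 1.52 × 10⁴ × 1360 / 3.79 × 10⁵ = 54.5 mL.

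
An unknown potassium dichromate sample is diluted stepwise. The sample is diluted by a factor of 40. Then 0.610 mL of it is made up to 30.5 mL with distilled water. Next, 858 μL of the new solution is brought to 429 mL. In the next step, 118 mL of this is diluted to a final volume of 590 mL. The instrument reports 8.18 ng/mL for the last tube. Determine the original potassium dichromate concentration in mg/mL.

Overall dilution factor = 40 × 50 × 500 × 5 = 5.00 × 10⁶.
Original = 8.18 ng/mL × 5.00 × 10⁶ = 4.09 × 10⁷ ng/mL = 40.9 mg/mL.

40.9 mg/mL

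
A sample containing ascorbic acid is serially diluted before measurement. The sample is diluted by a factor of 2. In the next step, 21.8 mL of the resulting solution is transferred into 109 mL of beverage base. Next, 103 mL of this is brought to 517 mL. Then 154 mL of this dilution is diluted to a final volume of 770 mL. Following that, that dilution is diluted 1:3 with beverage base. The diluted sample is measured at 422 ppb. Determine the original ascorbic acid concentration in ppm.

381 ppm

Overall dilution factor = 2 × 6 × 5.019 × 5 × 3 = 903.
Original = 422 ppb × 903 = 3.81 × 10⁵ ppb = 381 ppm.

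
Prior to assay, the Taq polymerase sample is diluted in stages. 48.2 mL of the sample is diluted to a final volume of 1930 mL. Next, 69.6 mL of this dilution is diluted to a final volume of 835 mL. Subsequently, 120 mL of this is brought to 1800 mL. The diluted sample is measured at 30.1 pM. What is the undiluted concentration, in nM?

217 nM

Overall dilution factor = 40.04 × 12.00 × 15 = 7206.
Original = 30.1 pM × 7206 = 2.17 × 10⁵ pM = 217 nM.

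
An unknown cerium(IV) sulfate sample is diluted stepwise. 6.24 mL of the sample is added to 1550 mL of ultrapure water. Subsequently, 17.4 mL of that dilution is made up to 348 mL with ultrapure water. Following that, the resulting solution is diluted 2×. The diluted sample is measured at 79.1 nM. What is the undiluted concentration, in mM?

0.789 mM

Overall dilution factor = 249.4 × 20 × 2 = 9976.
Original = 79.1 nM × 9976 = 7.89 × 10⁵ nM = 0.789 mM.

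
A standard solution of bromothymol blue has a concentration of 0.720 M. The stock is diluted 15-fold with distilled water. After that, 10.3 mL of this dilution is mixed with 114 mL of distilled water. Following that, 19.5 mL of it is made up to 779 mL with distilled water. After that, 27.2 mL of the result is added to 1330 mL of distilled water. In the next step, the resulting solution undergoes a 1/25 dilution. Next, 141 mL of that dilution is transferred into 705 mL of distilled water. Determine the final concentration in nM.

13.3 nM

Overall dilution factor = 15 × 12.07 × 39.95 × 49.90 × 25 × 6 = 5.41 × 10⁷.
0.720 M / 5.41 × 10⁷ = 1.33 × 10⁻⁸ M = 13.3 nM.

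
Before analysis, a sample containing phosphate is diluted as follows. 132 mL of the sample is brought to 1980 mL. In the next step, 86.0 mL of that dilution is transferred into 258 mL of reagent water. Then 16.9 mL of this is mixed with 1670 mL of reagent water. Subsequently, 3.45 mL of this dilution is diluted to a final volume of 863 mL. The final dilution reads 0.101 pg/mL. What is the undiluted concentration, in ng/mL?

Overall dilution factor = 15 × 4 × 99.82 × 250.1 = 1.50 × 10⁶.
Original = 0.101 pg/mL × 1.50 × 10⁶ = 1.51 × 10⁵ pg/mL = 151 ng/mL.

151 ng/mL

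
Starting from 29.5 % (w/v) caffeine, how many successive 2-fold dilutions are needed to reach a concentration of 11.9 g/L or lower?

Need 2ⁿ ≥ 24.8, so n ≥ log(24.8)/log(2) = 4.63.
Minimum whole steps: n = 5.

5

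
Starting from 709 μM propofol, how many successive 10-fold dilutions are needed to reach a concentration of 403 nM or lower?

4

Need 10ⁿ ≥ 1759, so n ≥ log(1759)/log(10) = 3.25.
Minimum whole steps: n = 4.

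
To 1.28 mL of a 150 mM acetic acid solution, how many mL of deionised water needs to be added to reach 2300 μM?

82.2 mL

2300 μM = 2.30 mM.
V₂ = C₁V₁/C₂ = 150 × 1.28 / 2.30 = 83.5 mL.
Diluent to add = V₂ − V₁ = 83.5 − 1.28 = 82.2 mL.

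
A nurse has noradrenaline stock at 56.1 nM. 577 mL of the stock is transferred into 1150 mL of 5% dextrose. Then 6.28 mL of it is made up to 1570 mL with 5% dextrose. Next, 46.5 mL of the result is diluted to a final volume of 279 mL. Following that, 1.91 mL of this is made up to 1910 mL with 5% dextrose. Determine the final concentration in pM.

0.0125 pM

Overall dilution factor = 2.993 × 250 × 6 × 1000 = 4.49 × 10⁶.
56.1 nM / 4.49 × 10⁶ = 1.25 × 10⁻⁵ nM = 0.0125 pM.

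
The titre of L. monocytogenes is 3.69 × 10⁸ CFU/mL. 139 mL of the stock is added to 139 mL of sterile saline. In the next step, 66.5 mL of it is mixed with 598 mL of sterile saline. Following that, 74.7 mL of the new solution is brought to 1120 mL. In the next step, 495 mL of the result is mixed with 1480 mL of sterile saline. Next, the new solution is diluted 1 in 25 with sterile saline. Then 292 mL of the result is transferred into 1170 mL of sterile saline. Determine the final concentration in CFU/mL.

Overall dilution factor = 2 × 9.992 × 14.99 × 3.990 × 25 × 5.007 = 1.50 × 10⁵.
3.69 × 10⁸ CFU/mL / 1.50 × 10⁵ = 2470 CFU/mL.

2470 CFU/mL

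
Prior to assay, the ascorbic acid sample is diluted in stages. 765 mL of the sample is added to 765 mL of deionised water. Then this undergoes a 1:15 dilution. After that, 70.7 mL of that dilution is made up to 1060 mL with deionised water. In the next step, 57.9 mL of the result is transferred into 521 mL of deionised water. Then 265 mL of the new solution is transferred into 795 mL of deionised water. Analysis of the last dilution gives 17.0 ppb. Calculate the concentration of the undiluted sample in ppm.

Overall dilution factor = 2 × 15 × 14.99 × 9.998 × 4 = 1.80 × 10⁴.
Original = 17.0 ppb × 1.80 × 10⁴ = 3.06 × 10⁵ ppb = 306 ppm.

306 ppm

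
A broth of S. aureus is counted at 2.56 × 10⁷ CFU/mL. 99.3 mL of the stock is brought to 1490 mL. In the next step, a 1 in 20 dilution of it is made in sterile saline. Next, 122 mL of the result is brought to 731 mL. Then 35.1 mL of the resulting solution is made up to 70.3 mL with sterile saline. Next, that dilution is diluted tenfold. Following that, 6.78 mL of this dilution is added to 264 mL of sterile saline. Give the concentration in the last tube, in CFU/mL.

17.8 CFU/mL

Overall dilution factor = 15.01 × 20 × 5.992 × 2.003 × 10 × 39.94 = 1.44 × 10⁶.
2.56 × 10⁷ CFU/mL / 1.44 × 10⁶ = 17.8 CFU/mL.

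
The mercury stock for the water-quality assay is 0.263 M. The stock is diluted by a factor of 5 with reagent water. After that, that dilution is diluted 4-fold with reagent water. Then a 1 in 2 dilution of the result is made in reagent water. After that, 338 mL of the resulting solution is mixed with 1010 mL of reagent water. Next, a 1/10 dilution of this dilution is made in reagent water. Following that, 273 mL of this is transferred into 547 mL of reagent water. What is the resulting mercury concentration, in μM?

54.9 μM

Overall dilution factor = 5 × 4 × 2 × 3.988 × 10 × 3.004 = 4792.
0.263 M / 4792 = 5.49 × 10⁻⁵ M = 54.9 μM.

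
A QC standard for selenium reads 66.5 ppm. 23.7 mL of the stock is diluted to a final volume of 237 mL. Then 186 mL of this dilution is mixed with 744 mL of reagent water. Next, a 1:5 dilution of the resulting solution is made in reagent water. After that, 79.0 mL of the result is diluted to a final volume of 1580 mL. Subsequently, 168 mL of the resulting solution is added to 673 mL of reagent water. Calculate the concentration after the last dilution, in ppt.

Overall dilution factor = 10 × 5 × 5 × 20 × 5.006 = 2.50 × 10⁴.
66.5 ppm / 2.50 × 10⁴ = 2.66 × 10⁻³ ppm = 2660 ppt.

2660 ppt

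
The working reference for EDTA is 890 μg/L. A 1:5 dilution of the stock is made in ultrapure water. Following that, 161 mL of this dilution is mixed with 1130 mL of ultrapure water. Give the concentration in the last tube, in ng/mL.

22.2 ng/mL

Overall dilution factor = 5 × 8.019 = 40.1.
890 μg/L / 40.1 = 22.2 μg/L = 22.2 ng/mL.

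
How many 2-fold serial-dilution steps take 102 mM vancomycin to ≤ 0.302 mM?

Need 2ⁿ ≥ 338, so n ≥ log(338)/log(2) = 8.40.
Minimum whole steps: n = 9.

9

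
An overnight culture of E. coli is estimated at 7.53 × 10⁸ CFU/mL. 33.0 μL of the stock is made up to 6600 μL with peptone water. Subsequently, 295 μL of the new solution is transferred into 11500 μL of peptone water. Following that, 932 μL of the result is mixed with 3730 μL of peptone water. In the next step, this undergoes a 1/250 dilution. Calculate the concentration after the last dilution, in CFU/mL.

75.3 CFU/mL

Overall dilution factor = 200 × 39.98 × 5.002 × 250 = 1.00 × 10⁷.
7.53 × 10⁸ CFU/mL / 1.00 × 10⁷ = 75.3 CFU/mL.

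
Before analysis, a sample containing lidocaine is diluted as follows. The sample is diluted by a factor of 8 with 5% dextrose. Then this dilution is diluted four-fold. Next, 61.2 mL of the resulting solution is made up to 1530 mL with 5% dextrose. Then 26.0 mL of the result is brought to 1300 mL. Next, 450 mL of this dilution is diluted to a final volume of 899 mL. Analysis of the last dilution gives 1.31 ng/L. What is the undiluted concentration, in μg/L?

105 μg/L

Overall dilution factor = 8 × 4 × 25 × 50 × 1.998 = 7.99 × 10⁴.
Original = 1.31 ng/L × 7.99 × 10⁴ = 1.05 × 10⁵ ng/L = 105 μg/L.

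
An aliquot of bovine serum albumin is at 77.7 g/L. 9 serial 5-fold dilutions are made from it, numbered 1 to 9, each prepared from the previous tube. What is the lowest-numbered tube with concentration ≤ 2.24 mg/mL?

Tube n has concentration 77.7 g/L / 5ⁿ.
Need 5ⁿ ≥ 77.7 g/L / 2.24 mg/mL = 34.7, so n ≥ 2.20.
First such tube: n = 3.

tube 3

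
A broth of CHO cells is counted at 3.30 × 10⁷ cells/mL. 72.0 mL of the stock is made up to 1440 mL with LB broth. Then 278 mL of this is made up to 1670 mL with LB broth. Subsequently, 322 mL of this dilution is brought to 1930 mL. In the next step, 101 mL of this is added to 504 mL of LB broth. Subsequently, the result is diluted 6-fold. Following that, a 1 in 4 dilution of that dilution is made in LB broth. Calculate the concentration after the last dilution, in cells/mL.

319 cells/mL

Overall dilution factor = 20 × 6.007 × 5.994 × 5.990 × 6 × 4 = 1.04 × 10⁵.
3.30 × 10⁷ cells/mL / 1.04 × 10⁵ = 319 cells/mL.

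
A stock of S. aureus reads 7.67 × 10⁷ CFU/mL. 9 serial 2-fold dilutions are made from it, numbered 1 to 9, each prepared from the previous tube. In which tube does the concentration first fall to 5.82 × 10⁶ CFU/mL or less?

tube 4

Tube n has concentration 7.67 × 10⁷ CFU/mL / 2ⁿ.
Need 2ⁿ ≥ 7.67 × 10⁷ CFU/mL / 5.82 × 10⁶ CFU/mL = 13.2, so n ≥ 3.72.
First such tube: n = 4.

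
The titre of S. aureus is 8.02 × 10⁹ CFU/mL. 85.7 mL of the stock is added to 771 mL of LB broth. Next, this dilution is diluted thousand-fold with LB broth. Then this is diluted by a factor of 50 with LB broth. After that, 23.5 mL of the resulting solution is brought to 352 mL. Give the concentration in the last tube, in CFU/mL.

1070 CFU/mL

Overall dilution factor = 9.996 × 1000 × 50 × 14.98 = 7.49 × 10⁶.
8.02 × 10⁹ CFU/mL / 7.49 × 10⁶ = 1070 CFU/mL.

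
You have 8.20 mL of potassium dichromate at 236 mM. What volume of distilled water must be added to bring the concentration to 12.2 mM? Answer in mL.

150 mL

V₂ = C₁V₁/C₂ = 236 × 8.20 / 12.2 = 159 mL.
Diluent to add = V₂ − V₁ = 159 − 8.20 = 150 mL.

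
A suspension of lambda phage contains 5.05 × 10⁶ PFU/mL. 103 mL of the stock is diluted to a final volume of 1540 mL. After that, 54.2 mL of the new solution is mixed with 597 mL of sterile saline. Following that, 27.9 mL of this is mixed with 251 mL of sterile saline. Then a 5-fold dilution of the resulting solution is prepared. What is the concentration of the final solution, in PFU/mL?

562 PFU/mL

Overall dilution factor = 14.95 × 12.01 × 9.996 × 5 = 8979.
5.05 × 10⁶ PFU/mL / 8979 = 562 PFU/mL.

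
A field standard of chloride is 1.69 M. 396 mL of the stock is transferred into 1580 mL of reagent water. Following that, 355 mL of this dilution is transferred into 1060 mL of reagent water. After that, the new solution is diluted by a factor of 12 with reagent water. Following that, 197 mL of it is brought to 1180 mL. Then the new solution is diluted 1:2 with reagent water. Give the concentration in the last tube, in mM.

0.591 mM

Overall dilution factor = 4.990 × 3.986 × 12 × 5.990 × 2 = 2859.
1.69 M / 2859 = 5.91 × 10⁻⁴ M = 0.591 mM.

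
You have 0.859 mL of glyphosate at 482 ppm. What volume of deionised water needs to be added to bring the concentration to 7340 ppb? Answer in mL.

55.5 mL

7340 ppb = 7.34 ppm.
V₂ = C₁V₁/C₂ = 482 × 0.859 / 7.34 = 56.4 mL.
Diluent to add = V₂ − V₁ = 56.4 − 0.859 = 55.5 mL.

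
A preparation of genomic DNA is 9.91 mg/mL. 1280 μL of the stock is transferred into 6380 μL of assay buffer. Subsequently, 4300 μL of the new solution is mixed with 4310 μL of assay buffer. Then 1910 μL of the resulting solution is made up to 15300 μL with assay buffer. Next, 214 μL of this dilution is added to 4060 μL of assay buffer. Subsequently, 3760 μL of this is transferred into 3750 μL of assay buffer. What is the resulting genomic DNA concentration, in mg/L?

Overall dilution factor = 5.984 × 2.002 × 8.010 × 19.97 × 1.997 = 3829.
9.91 mg/mL / 3829 = 2.59 × 10⁻³ mg/mL = 2.59 mg/L.

2.59 mg/L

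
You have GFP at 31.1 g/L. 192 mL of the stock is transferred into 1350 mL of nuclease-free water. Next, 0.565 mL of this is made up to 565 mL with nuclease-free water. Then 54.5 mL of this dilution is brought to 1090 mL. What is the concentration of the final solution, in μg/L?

Overall dilution factor = 8.031 × 1000 × 20 = 1.61 × 10⁵.
31.1 g/L / 1.61 × 10⁵ = 1.94 × 10⁻⁴ g/L = 194 μg/L.

194 μg/L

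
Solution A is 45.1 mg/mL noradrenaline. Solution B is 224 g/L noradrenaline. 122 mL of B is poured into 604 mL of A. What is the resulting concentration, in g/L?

C_B = 224 g/L = 224 mg/mL.
C_mix = (C_A·V_A + C_B·V_B)/(V_A + V_B) = (45.1×604 + 224×122) / 726.0 = 75.2 mg/mL = 75.2 g/L.

75.2 g/L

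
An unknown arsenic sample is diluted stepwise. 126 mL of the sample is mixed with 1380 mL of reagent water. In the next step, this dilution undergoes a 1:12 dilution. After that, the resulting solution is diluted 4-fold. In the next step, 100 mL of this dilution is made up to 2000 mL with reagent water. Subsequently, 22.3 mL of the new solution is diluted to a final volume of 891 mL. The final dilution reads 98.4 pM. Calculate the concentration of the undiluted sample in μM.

Overall dilution factor = 11.95 × 12 × 4 × 20 × 39.96 = 4.58 × 10⁵.
Original = 98.4 pM × 4.58 × 10⁵ = 4.51 × 10⁷ pM = 45.1 μM.

45.1 μM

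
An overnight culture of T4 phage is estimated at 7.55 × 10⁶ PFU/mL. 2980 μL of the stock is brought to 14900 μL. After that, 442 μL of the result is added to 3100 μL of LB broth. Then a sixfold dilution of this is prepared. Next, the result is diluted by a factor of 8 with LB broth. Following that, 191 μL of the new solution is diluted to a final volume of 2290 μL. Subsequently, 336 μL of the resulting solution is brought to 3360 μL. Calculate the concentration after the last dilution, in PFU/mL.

32.7 PFU/mL

Overall dilution factor = 5 × 8.014 × 6 × 8 × 11.99 × 10 = 2.31 × 10⁵.
7.55 × 10⁶ PFU/mL / 2.31 × 10⁵ = 32.7 PFU/mL.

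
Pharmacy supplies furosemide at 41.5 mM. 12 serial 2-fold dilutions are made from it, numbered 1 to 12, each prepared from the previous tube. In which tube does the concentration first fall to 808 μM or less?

tube 6

Tube n has concentration 41.5 mM / 2ⁿ.
Need 2ⁿ ≥ 41.5 mM / 808 μM = 51.4, so n ≥ 5.68.
First such tube: n = 6.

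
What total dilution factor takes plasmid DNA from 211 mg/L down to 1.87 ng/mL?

Factor = C₀/C_target = 211 mg/L / 1.87 ng/mL = 1.13 × 10⁵.

1.13 × 10⁵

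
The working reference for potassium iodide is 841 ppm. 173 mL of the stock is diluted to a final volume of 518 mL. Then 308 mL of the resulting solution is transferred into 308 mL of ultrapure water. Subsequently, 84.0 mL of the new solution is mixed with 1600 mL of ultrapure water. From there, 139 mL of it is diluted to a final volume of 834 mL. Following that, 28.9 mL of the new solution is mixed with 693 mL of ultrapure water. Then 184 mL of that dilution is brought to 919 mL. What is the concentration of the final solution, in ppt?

Overall dilution factor = 2.994 × 2 × 20.05 × 6 × 24.98 × 4.995 = 8.99 × 10⁴.
841 ppm / 8.99 × 10⁴ = 9.36 × 10⁻³ ppm = 9360 ppt.

9360 ppt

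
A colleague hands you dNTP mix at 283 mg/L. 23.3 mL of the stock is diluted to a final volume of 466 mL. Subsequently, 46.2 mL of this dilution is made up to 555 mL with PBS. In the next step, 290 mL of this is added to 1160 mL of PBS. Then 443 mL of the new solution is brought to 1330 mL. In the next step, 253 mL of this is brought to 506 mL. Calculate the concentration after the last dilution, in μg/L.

Overall dilution factor = 20 × 12.01 × 5 × 3.002 × 2 = 7213.
283 mg/L / 7213 = 0.0392 mg/L = 39.2 μg/L.

39.2 μg/L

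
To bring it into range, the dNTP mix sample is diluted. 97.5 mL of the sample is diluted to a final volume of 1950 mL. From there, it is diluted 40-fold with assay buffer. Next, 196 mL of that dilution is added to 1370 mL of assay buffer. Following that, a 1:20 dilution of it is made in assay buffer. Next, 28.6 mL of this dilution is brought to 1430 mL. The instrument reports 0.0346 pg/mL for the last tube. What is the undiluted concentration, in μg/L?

221 μg/L

Overall dilution factor = 20 × 40 × 7.990 × 20 × 50 = 6.39 × 10⁶.
Original = 0.0346 pg/mL × 6.39 × 10⁶ = 2.21 × 10⁵ pg/mL = 221 μg/L.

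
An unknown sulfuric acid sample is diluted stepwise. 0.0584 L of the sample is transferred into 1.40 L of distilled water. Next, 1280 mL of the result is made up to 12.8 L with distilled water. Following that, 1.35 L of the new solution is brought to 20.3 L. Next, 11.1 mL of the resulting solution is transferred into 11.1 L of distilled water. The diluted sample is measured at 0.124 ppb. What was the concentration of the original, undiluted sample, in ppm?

466 ppm

Overall dilution factor = 24.97 × 10 × 15.04 × 1001 = 3.76 × 10⁶.
Original = 0.124 ppb × 3.76 × 10⁶ = 4.66 × 10⁵ ppb = 466 ppm.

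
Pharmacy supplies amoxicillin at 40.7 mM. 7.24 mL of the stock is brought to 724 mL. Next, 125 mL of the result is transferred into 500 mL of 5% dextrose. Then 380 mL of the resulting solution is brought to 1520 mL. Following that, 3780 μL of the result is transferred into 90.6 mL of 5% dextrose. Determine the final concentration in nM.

815 nM

Overall dilution factor = 100 × 5 × 4 × 24.97 = 4.99 × 10⁴.
40.7 mM / 4.99 × 10⁴ = 8.15 × 10⁻⁴ mM = 815 nM.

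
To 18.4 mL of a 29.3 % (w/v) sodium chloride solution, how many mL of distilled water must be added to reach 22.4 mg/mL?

222 mL

22.4 mg/mL = 2.24 % (w/v).
V₂ = C₁V₁/C₂ = 29.3 × 18.4 / 2.24 = 241 mL.
Diluent to add = V₂ − V₁ = 241 − 18.4 = 222 mL.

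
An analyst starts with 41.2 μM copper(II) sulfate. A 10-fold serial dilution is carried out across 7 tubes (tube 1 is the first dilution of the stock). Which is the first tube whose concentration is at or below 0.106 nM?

tube 6

Tube n has concentration 41.2 μM / 10ⁿ.
Need 10ⁿ ≥ 41.2 μM / 0.106 nM = 3.89 × 10⁵, so n ≥ 5.59.
First such tube: n = 6.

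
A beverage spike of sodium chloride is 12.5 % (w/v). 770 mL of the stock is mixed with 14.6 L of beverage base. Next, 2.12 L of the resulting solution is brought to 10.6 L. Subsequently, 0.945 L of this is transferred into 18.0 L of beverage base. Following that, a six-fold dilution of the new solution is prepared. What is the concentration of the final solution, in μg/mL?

10.4 μg/mL

Overall dilution factor = 19.96 × 5 × 20.05 × 6 = 1.20 × 10⁴.
12.5 % (w/v) / 1.20 × 10⁴ = 1.04 × 10⁻³ % (w/v) = 10.4 μg/mL.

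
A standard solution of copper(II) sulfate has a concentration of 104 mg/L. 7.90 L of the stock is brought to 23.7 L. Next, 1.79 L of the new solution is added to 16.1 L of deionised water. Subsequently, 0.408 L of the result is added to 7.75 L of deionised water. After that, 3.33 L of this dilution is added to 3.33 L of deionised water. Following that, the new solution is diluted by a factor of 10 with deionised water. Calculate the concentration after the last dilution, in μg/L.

8.67 μg/L

Overall dilution factor = 3 × 9.994 × 20.00 × 2 × 10 = 1.20 × 10⁴.
104 mg/L / 1.20 × 10⁴ = 8.67 × 10⁻³ mg/L = 8.67 μg/L.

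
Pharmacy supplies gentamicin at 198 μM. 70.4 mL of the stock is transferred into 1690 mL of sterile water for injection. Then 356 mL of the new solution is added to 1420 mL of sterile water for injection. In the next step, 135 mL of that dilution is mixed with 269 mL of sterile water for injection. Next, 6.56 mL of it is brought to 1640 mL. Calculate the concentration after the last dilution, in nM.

Overall dilution factor = 25.01 × 4.989 × 2.993 × 250 = 9.33 × 10⁴.
198 μM / 9.33 × 10⁴ = 2.12 × 10⁻³ μM = 2.12 nM.

2.12 nM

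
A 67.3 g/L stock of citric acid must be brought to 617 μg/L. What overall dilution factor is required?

Factor = C₀/C_target = 67.3 g/L / 617 μg/L = 1.09 × 10⁵.

1.09 × 10⁵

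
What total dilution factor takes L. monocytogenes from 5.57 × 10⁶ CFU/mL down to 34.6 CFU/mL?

1.61 × 10⁵

Factor = C₀/C_target = 5.57 × 10⁶ CFU/mL / 34.6 CFU/mL = 1.61 × 10⁵.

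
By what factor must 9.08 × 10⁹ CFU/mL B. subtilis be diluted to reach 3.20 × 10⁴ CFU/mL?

Factor = C₀/C_target = 9.08 × 10⁹ CFU/mL / 3.20 × 10⁴ CFU/mL = 2.84 × 10⁵.

2.84 × 10⁵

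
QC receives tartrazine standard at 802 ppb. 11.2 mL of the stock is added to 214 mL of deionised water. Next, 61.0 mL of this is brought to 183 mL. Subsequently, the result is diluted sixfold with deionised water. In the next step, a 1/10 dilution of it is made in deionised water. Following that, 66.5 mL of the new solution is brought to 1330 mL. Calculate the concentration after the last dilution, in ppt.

Overall dilution factor = 20.11 × 3 × 6 × 10 × 20 = 7.24 × 10⁴.
802 ppb / 7.24 × 10⁴ = 0.0111 ppb = 11.1 ppt.

11.1 ppt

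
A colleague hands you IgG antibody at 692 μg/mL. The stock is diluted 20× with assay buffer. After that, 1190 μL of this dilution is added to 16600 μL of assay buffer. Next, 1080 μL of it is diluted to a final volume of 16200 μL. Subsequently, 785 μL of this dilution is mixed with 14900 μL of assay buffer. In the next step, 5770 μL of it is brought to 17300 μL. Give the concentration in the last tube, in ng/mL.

Overall dilution factor = 20 × 14.95 × 15 × 19.98 × 2.998 = 2.69 × 10⁵.
692 μg/mL / 2.69 × 10⁵ = 2.58 × 10⁻³ μg/mL = 2.58 ng/mL.

2.58 ng/mL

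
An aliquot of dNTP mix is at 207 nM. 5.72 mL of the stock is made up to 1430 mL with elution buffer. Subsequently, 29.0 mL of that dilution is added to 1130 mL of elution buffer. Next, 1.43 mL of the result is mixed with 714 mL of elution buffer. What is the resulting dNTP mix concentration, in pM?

Overall dilution factor = 250 × 39.97 × 500.3 = 5.00 × 10⁶.
207 nM / 5.00 × 10⁶ = 4.14 × 10⁻⁵ nM = 0.0414 pM.

0.0414 pM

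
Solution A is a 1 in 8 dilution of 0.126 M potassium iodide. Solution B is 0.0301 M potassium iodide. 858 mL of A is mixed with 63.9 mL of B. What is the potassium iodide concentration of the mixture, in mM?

C_A = 0.126 M / 8 = 0.0158 M.
C_mix = (C_A·V_A + C_B·V_B)/(V_A + V_B) = (0.0158×858 + 0.0301×63.9) / 921.9 = 0.0167 M = 16.7 mM.

16.7 mM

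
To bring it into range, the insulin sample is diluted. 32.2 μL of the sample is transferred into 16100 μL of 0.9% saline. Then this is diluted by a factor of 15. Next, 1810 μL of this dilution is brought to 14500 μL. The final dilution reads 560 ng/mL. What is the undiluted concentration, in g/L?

Overall dilution factor = 501 × 15 × 8.011 = 6.02 × 10⁴.
Original = 560 ng/mL × 6.02 × 10⁴ = 3.37 × 10⁷ ng/mL = 33.7 g/L.

33.7 g/L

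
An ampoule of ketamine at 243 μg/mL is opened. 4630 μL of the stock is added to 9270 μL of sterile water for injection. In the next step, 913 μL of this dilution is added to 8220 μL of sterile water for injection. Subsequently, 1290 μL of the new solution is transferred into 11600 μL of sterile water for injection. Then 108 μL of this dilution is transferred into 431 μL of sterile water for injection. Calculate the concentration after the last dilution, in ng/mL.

162 ng/mL

Overall dilution factor = 3.002 × 10.00 × 9.992 × 4.991 = 1498.
243 μg/mL / 1498 = 0.162 μg/mL = 162 ng/mL.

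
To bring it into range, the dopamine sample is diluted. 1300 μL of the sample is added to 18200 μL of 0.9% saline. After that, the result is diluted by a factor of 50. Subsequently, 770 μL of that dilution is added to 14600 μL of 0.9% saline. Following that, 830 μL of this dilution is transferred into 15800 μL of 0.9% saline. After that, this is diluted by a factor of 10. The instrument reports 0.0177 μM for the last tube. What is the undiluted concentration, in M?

0.0531 M

Overall dilution factor = 15 × 50 × 19.96 × 20.04 × 10 = 3.00 × 10⁶.
Original = 0.0177 μM × 3.00 × 10⁶ = 5.31 × 10⁴ μM = 0.0531 M.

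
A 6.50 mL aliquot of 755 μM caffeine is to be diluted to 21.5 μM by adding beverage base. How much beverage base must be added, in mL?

222 mL

V₂ = C₁V₁/C₂ = 755 × 6.50 / 21.5 = 228 mL.
Diluent to add = V₂ − V₁ = 228 − 6.50 = 222 mL.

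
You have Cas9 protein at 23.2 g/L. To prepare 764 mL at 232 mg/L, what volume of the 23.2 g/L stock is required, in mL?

7.64 mL

232 mg/L = 0.232 g/L.
V₁ = C₂V₂/C₁ = 0.232 × 764 / 23.2 = 7.64 mL.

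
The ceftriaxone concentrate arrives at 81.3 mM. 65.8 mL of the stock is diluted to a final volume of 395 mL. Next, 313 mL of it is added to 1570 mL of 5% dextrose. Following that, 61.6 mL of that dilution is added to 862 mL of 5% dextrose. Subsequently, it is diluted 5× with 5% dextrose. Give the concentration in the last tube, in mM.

Overall dilution factor = 6.003 × 6.016 × 14.99 × 5 = 2707.
81.3 mM / 2707 = 0.0300 mM.

0.0300 mM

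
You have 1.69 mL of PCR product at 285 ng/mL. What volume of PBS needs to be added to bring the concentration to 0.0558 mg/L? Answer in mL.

0.0558 mg/L = 55.8 ng/mL.
V₂ = C₁V₁/C₂ = 285 × 1.69 / 55.8 = 8.63 mL.
Diluent to add = V₂ − V₁ = 8.63 − 1.69 = 6.94 mL.

6.94 mL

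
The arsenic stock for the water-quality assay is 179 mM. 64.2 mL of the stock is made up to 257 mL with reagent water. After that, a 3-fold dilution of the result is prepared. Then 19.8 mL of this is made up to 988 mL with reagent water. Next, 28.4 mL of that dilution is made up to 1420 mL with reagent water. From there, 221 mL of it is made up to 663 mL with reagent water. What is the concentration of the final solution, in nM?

1990 nM

Overall dilution factor = 4.003 × 3 × 49.90 × 50 × 3 = 8.99 × 10⁴.
179 mM / 8.99 × 10⁴ = 1.99 × 10⁻³ mM = 1990 nM.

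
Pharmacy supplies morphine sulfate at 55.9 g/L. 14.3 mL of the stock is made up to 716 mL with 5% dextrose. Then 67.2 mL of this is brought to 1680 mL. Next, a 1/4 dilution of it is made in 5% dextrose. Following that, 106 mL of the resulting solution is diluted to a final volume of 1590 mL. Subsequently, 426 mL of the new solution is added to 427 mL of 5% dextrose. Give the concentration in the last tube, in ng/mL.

Overall dilution factor = 50.07 × 25 × 4 × 15 × 2.002 = 1.50 × 10⁵.
55.9 g/L / 1.50 × 10⁵ = 3.72 × 10⁻⁴ g/L = 372 ng/mL.

372 ng/mL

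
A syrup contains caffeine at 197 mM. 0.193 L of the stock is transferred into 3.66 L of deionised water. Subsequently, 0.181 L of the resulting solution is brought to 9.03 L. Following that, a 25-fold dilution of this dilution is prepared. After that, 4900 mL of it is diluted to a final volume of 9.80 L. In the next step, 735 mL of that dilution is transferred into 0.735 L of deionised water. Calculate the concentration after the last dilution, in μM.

1.98 μM

Overall dilution factor = 19.96 × 49.89 × 25 × 2 × 2 = 9.96 × 10⁴.
197 mM / 9.96 × 10⁴ = 1.98 × 10⁻³ mM = 1.98 μM.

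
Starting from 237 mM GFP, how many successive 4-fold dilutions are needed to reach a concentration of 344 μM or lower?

Need 4ⁿ ≥ 689, so n ≥ log(689)/log(4) = 4.71.
Minimum whole steps: n = 5.

5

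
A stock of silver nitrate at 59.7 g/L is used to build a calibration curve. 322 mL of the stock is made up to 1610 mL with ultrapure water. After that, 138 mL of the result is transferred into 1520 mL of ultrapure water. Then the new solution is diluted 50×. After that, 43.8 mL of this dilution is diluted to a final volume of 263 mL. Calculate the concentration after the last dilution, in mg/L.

Overall dilution factor = 5 × 12.01 × 50 × 6.005 = 1.80 × 10⁴.
59.7 g/L / 1.80 × 10⁴ = 3.31 × 10⁻³ g/L = 3.31 mg/L.

3.31 mg/L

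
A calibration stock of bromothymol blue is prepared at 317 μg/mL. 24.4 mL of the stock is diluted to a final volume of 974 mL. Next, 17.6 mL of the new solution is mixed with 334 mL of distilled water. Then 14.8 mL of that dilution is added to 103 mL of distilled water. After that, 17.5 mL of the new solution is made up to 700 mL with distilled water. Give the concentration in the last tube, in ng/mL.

1.25 ng/mL

Overall dilution factor = 39.92 × 19.98 × 7.959 × 40 = 2.54 × 10⁵.
317 μg/mL / 2.54 × 10⁵ = 1.25 × 10⁻³ μg/mL = 1.25 ng/mL.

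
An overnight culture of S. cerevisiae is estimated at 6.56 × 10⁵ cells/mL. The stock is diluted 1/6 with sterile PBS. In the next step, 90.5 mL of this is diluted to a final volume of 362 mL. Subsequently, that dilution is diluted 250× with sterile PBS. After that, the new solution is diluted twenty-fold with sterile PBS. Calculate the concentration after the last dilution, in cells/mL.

5.47 cells/mL

Overall dilution factor = 6 × 4 × 250 × 20 = 1.20 × 10⁵.
6.56 × 10⁵ cells/mL / 1.20 × 10⁵ = 5.47 cells/mL.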